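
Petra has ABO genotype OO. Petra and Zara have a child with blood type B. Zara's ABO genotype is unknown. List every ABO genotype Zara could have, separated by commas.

AB, BB, BO

For each candidate genotype of Zara, check whether crossing it with OO can produce every observed child phenotype.
  AA → possible child types {A} ✗
  AB → possible child types {A, B} ✓
  AO → possible child types {O, A} ✗
  BB → possible child types {B} ✓
  BO → possible child types {O, B} ✓
  OO → possible child types {O} ✗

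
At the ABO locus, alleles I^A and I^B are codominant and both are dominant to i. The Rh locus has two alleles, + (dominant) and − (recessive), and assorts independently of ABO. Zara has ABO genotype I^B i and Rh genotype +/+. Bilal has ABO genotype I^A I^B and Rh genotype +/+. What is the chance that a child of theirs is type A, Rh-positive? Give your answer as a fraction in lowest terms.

ABO cross I^B i × I^A I^B → offspring phenotypes: 1/4 A, 1/2 B, 1/4 AB.
Rh cross +/+ × +/+ → 1 Rh+.
Independent loci: P(type A, Rh-positive) = 1/4 × 1 = 1/4.

1/4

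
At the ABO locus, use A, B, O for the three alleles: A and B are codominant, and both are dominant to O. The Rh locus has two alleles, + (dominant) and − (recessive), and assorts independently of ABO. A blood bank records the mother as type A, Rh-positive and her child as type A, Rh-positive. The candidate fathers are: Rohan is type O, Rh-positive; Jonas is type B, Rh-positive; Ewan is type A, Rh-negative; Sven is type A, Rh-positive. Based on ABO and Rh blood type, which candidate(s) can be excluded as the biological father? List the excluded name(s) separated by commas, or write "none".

none

A candidate is excluded only if no genotype consistent with his phenotype could produce a type A, Rh-positive child with a type A, Rh-positive mother.
Every candidate has at least one consistent genotype combination, so none can be excluded.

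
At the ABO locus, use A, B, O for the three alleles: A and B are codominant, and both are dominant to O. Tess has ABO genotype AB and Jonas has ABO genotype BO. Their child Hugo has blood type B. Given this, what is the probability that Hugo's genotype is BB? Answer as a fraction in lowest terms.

1/2

Cross AB × BO → 1/4 AB, 1/4 AO, 1/4 BB, 1/4 BO.
Type-B genotypes among offspring: BB (1/4), BO (1/4); total 1/2.
P(BB | type B) = (1/4) / (1/2) = 1/2.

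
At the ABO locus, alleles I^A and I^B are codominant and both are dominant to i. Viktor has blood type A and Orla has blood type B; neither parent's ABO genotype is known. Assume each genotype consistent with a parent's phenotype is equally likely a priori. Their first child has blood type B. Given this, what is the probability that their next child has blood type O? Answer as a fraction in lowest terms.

Possible genotypes: Viktor ∈ {I^A I^A, I^A i}; Orla ∈ {I^B I^B, I^B i}.
Weight each parental genotype pair by prior × P(type-B child):
  I^A i × I^B I^B: posterior weight 2/3; P(next child type O) = 0.
  I^A i × I^B i: posterior weight 1/3; P(next child type O) = 1/4.
Weighted sum = 1/12.

1/12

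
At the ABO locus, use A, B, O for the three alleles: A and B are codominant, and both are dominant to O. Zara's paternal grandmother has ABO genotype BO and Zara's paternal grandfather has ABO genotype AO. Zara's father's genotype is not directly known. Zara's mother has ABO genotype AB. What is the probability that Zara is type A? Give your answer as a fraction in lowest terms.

3/8

Zara's father's ABO genotype from BO × AO: 1/4 AB, 1/4 AO, 1/4 BO, 1/4 OO.
Crossing each possibility with the mother AB and summing P(type A): 1/4·1/4 + 1/4·1/2 + 1/4·1/4 + 1/4·1/2 = 3/8.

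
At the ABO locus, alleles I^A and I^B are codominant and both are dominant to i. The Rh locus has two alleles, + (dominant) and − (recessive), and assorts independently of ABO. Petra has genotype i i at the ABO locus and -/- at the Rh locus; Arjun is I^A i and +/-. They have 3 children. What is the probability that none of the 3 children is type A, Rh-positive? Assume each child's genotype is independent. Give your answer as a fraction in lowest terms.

ABO cross i i × I^A i → 1/2 O, 1/2 A.
Rh cross -/- × +/- → 1/2 Rh+, 1/2 Rh-; so P(type A, Rh-positive) = 1/2 × 1/2 = 1/4 per child.
P(not type A, Rh-positive) = 3/4 for one child; (3/4)^3 = 27/64.

27/64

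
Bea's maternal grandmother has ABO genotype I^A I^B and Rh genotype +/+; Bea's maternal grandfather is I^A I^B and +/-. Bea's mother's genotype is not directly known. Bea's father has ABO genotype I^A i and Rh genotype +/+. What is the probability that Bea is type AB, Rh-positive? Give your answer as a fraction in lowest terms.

1/4

Bea's mother's ABO genotype from I^A I^B × I^A I^B: 1/4 I^A I^A, 1/2 I^A I^B, 1/4 I^B I^B.
Crossing each possibility with the father I^A i and summing P(type AB): 1/4·0 + 1/2·1/4 + 1/4·1/2 = 1/4.
Similarly for Rh via the mother's Rh distribution: P(Rh+) = 1.
Independent loci: 1/4 × 1 = 1/4.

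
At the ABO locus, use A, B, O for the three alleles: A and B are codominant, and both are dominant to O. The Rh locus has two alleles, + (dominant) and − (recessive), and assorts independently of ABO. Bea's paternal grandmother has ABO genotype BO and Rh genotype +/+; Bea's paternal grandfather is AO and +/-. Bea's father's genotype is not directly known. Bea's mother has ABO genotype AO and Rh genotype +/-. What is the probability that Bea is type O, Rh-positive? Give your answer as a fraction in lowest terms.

Bea's father's ABO genotype from BO × AO: 1/4 AB, 1/4 AO, 1/4 BO, 1/4 OO.
Crossing each possibility with the mother AO and summing P(type O): 1/4·0 + 1/4·1/4 + 1/4·1/4 + 1/4·1/2 = 1/4.
Similarly for Rh via the father's Rh distribution: P(Rh+) = 7/8.
Independent loci: 1/4 × 7/8 = 7/32.

7/32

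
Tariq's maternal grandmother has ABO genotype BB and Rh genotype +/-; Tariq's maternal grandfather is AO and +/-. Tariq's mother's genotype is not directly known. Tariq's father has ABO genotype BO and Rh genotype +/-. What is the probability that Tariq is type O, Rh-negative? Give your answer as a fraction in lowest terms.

Tariq's mother's ABO genotype from BB × AO: 1/2 AB, 1/2 BO.
Crossing each possibility with the father BO and summing P(type O): 1/2·0 + 1/2·1/4 = 1/8.
Similarly for Rh via the mother's Rh distribution: P(Rh-) = 1/4.
Independent loci: 1/8 × 1/4 = 1/32.

1/32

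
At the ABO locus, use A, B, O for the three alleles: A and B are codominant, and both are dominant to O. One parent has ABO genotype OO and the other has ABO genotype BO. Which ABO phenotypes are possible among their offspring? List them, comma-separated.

O, B

Gametes from OO × BO give offspring ABO genotypes BO, OO, i.e. phenotypes O, B.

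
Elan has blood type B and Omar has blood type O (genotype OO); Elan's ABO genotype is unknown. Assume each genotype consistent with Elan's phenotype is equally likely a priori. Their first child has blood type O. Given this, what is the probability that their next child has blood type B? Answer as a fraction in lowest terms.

1/2

Possible genotypes: Elan ∈ {BB, BO}; Omar ∈ {OO}.
Weight each parental genotype pair by prior × P(type-O child):
  BO × OO: posterior weight 1; P(next child type B) = 1/2.
Weighted sum = 1/2.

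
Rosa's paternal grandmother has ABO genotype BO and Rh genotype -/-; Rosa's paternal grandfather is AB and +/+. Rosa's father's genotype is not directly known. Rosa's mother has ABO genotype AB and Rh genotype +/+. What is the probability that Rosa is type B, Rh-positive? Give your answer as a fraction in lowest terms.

Rosa's father's ABO genotype from BO × AB: 1/4 AB, 1/4 AO, 1/4 BB, 1/4 BO.
Crossing each possibility with the mother AB and summing P(type B): 1/4·1/4 + 1/4·1/4 + 1/4·1/2 + 1/4·1/2 = 3/8.
Similarly for Rh via the father's Rh distribution: P(Rh+) = 1.
Independent loci: 3/8 × 1 = 3/8.

3/8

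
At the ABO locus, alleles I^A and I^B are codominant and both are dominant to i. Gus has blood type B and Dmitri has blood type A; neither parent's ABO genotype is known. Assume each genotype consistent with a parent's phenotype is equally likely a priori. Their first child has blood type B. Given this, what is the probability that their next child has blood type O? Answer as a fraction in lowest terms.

1/12

Possible genotypes: Gus ∈ {I^B I^B, I^B i}; Dmitri ∈ {I^A I^A, I^A i}.
Weight each parental genotype pair by prior × P(type-B child):
  I^B I^B × I^A i: posterior weight 2/3; P(next child type O) = 0.
  I^B i × I^A i: posterior weight 1/3; P(next child type O) = 1/4.
Weighted sum = 1/12.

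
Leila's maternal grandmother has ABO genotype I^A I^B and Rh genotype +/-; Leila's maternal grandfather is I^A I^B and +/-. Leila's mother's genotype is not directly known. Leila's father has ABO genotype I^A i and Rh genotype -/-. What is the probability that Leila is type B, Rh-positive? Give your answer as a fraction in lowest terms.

1/8

Leila's mother's ABO genotype from I^A I^B × I^A I^B: 1/4 I^A I^A, 1/2 I^A I^B, 1/4 I^B I^B.
Crossing each possibility with the father I^A i and summing P(type B): 1/4·0 + 1/2·1/4 + 1/4·1/2 = 1/4.
Similarly for Rh via the mother's Rh distribution: P(Rh+) = 1/2.
Independent loci: 1/4 × 1/2 = 1/8.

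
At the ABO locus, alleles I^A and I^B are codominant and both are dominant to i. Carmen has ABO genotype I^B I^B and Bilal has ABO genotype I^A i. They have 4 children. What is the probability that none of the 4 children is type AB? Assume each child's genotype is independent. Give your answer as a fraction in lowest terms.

1/16

ABO cross I^B I^B × I^A i → 1/2 B, 1/2 AB.
So P(type AB) = 1/2 per child.
P(not type AB) = 1/2 for one child; (1/2)^4 = 1/16.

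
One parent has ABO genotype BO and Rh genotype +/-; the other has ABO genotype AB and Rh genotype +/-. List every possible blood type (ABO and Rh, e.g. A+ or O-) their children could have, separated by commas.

Gametes from BO × AB give offspring ABO genotypes AB, AO, BB, BO, i.e. phenotypes A, B, AB.
Rh cross +/- × +/- → phenotypes Rh+, Rh-.
Combining independently: A+, A-, B+, B-, AB+, AB-.

A+, A-, B+, B-, AB+, AB-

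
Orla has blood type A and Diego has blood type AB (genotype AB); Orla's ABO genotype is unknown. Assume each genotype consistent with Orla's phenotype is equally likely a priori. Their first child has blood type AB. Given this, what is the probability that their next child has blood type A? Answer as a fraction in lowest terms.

Possible genotypes: Orla ∈ {AA, AO}; Diego ∈ {AB}.
Weight each parental genotype pair by prior × P(type-AB child):
  AA × AB: posterior weight 2/3; P(next child type A) = 1/2.
  AO × AB: posterior weight 1/3; P(next child type A) = 1/2.
Weighted sum = 1/2.

1/2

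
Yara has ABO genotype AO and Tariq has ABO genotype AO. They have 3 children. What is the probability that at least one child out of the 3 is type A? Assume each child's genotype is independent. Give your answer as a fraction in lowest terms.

63/64

ABO cross AO × AO → 1/4 O, 3/4 A.
So P(type A) = 3/4 per child.
P(none) = (1/4)^3 = 1/64; P(at least one) = 1 − 1/64 = 63/64.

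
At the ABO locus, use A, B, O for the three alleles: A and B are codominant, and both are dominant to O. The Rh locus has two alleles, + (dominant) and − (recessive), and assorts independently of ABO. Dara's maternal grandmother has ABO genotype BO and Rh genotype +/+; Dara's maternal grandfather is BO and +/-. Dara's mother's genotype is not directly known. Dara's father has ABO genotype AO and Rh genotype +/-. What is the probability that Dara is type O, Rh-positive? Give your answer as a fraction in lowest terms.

7/32

Dara's mother's ABO genotype from BO × BO: 1/4 BB, 1/2 BO, 1/4 OO.
Crossing each possibility with the father AO and summing P(type O): 1/4·0 + 1/2·1/4 + 1/4·1/2 = 1/4.
Similarly for Rh via the mother's Rh distribution: P(Rh+) = 7/8.
Independent loci: 1/4 × 7/8 = 7/32.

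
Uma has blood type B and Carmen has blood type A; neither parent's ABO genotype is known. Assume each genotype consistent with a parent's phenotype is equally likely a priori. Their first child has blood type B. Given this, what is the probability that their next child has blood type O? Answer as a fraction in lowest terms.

1/12

Possible genotypes: Uma ∈ {BB, BO}; Carmen ∈ {AA, AO}.
Weight each parental genotype pair by prior × P(type-B child):
  BB × AO: posterior weight 2/3; P(next child type O) = 0.
  BO × AO: posterior weight 1/3; P(next child type O) = 1/4.
Weighted sum = 1/12.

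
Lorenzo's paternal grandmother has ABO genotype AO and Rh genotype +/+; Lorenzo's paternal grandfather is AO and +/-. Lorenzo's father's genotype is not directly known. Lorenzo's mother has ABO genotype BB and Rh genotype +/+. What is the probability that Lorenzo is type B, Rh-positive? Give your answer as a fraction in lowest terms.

1/2

Lorenzo's father's ABO genotype from AO × AO: 1/4 AA, 1/2 AO, 1/4 OO.
Crossing each possibility with the mother BB and summing P(type B): 1/4·0 + 1/2·1/2 + 1/4·1 = 1/2.
Similarly for Rh via the father's Rh distribution: P(Rh+) = 1.
Independent loci: 1/2 × 1 = 1/2.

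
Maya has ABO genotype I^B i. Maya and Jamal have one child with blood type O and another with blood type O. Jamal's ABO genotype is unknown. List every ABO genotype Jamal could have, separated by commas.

For each candidate genotype of Jamal, check whether crossing it with I^B i can produce every observed child phenotype.
  I^A I^A → possible child types {A, AB} ✗
  I^A I^B → possible child types {A, B, AB} ✗
  I^A i → possible child types {O, A, B, AB} ✓
  I^B I^B → possible child types {B} ✗
  I^B i → possible child types {O, B} ✓
  i i → possible child types {O, B} ✓

I^A i, I^B i, i i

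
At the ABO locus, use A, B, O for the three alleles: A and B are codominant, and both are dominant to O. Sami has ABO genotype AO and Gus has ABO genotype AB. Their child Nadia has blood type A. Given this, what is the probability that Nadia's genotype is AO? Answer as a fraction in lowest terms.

Cross AO × AB → 1/4 AA, 1/4 AB, 1/4 AO, 1/4 BO.
Type-A genotypes among offspring: AA (1/4), AO (1/4); total 1/2.
P(AO | type A) = (1/4) / (1/2) = 1/2.

1/2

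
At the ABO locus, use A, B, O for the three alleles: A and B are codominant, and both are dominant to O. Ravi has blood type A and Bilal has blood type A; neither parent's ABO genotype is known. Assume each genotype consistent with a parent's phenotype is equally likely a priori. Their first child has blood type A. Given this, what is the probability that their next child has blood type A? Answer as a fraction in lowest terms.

19/20

Possible genotypes: Ravi ∈ {AA, AO}; Bilal ∈ {AA, AO}.
Weight each parental genotype pair by prior × P(type-A child):
  AA × AA: posterior weight 4/15; P(next child type A) = 1.
  AA × AO: posterior weight 4/15; P(next child type A) = 1.
  AO × AA: posterior weight 4/15; P(next child type A) = 1.
  AO × AO: posterior weight 1/5; P(next child type A) = 3/4.
Weighted sum = 19/20.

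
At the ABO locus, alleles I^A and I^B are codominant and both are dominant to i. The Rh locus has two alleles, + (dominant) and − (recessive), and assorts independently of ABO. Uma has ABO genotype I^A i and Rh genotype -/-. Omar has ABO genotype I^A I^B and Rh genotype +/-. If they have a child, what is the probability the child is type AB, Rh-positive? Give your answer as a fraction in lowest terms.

ABO cross I^A i × I^A I^B → offspring phenotypes: 1/2 A, 1/4 B, 1/4 AB.
Rh cross -/- × +/- → 1/2 Rh+, 1/2 Rh-.
Independent loci: P(type AB, Rh-positive) = 1/4 × 1/2 = 1/8.

1/8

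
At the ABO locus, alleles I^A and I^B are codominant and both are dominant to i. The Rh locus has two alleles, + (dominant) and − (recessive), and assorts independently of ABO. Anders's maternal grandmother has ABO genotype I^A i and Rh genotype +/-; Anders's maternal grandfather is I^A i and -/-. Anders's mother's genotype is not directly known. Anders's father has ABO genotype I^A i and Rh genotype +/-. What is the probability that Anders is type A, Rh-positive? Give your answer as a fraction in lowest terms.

Anders's mother's ABO genotype from I^A i × I^A i: 1/4 I^A I^A, 1/2 I^A i, 1/4 i i.
Crossing each possibility with the father I^A i and summing P(type A): 1/4·1 + 1/2·3/4 + 1/4·1/2 = 3/4.
Similarly for Rh via the mother's Rh distribution: P(Rh+) = 5/8.
Independent loci: 3/4 × 5/8 = 15/32.

15/32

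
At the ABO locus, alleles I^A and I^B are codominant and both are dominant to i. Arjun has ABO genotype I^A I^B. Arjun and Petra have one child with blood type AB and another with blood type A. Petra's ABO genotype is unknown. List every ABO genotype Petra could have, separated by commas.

For each candidate genotype of Petra, check whether crossing it with I^A I^B can produce every observed child phenotype.
  I^A I^A → possible child types {A, AB} ✓
  I^A I^B → possible child types {A, B, AB} ✓
  I^A i → possible child types {A, B, AB} ✓
  I^B I^B → possible child types {B, AB} ✗
  I^B i → possible child types {A, B, AB} ✓
  i i → possible child types {A, B} ✗

I^A I^A, I^A I^B, I^A i, I^B i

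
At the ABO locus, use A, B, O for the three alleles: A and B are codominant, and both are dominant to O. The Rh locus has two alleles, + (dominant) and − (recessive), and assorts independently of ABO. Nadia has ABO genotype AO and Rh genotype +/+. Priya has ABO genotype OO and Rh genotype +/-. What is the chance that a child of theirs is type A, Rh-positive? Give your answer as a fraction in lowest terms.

1/2

ABO cross AO × OO → offspring phenotypes: 1/2 O, 1/2 A.
Rh cross +/+ × +/- → 1 Rh+.
Independent loci: P(type A, Rh-positive) = 1/2 × 1 = 1/2.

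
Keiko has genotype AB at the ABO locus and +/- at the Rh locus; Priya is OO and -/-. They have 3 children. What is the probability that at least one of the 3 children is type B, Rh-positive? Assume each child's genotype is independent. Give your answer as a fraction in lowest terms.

ABO cross AB × OO → 1/2 A, 1/2 B.
Rh cross +/- × -/- → 1/2 Rh+, 1/2 Rh-; so P(type B, Rh-positive) = 1/2 × 1/2 = 1/4 per child.
P(none) = (3/4)^3 = 27/64; P(at least one) = 1 − 27/64 = 37/64.

37/64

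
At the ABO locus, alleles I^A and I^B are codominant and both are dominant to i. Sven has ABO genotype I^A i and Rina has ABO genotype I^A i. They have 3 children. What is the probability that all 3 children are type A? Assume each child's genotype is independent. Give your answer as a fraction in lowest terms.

27/64

ABO cross I^A i × I^A i → 1/4 O, 3/4 A.
So P(type A) = 3/4 per child.
All 3 independent: (3/4)^3 = 27/64.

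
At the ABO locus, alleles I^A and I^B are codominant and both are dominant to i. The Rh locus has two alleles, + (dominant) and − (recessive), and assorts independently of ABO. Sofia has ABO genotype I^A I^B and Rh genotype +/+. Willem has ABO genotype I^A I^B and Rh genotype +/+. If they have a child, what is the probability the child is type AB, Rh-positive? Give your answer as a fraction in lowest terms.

1/2

ABO cross I^A I^B × I^A I^B → offspring phenotypes: 1/4 A, 1/4 B, 1/2 AB.
Rh cross +/+ × +/+ → 1 Rh+.
Independent loci: P(type AB, Rh-positive) = 1/2 × 1 = 1/2.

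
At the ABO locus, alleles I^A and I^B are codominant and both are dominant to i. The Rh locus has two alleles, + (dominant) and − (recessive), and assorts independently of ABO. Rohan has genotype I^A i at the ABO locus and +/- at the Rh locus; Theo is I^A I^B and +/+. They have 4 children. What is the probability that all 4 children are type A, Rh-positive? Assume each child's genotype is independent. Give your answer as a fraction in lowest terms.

ABO cross I^A i × I^A I^B → 1/2 A, 1/4 B, 1/4 AB.
Rh cross +/- × +/+ → 1 Rh+; so P(type A, Rh-positive) = 1/2 × 1 = 1/2 per child.
All 4 independent: (1/2)^4 = 1/16.

1/16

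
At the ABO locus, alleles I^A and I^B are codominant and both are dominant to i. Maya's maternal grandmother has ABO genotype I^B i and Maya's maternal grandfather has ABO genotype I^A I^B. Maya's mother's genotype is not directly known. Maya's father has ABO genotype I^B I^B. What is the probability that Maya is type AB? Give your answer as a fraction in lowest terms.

1/4

Maya's mother's ABO genotype from I^B i × I^A I^B: 1/4 I^A I^B, 1/4 I^A i, 1/4 I^B I^B, 1/4 I^B i.
Crossing each possibility with the father I^B I^B and summing P(type AB): 1/4·1/2 + 1/4·1/2 + 1/4·0 + 1/4·0 = 1/4.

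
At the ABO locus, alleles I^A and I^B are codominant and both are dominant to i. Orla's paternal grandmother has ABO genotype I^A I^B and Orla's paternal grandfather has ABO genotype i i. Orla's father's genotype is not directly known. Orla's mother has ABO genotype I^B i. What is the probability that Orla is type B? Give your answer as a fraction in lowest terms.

Orla's father's ABO genotype from I^A I^B × i i: 1/2 I^A i, 1/2 I^B i.
Crossing each possibility with the mother I^B i and summing P(type B): 1/2·1/4 + 1/2·3/4 = 1/2.

1/2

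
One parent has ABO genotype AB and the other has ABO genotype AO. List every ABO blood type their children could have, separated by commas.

Gametes from AB × AO give offspring ABO genotypes AA, AB, AO, BO, i.e. phenotypes A, B, AB.

A, B, AB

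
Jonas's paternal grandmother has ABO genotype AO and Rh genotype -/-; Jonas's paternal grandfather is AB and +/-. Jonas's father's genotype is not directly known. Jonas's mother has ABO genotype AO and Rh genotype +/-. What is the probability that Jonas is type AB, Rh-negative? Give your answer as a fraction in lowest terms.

Jonas's father's ABO genotype from AO × AB: 1/4 AA, 1/4 AB, 1/4 AO, 1/4 BO.
Crossing each possibility with the mother AO and summing P(type AB): 1/4·0 + 1/4·1/4 + 1/4·0 + 1/4·1/4 = 1/8.
Similarly for Rh via the father's Rh distribution: P(Rh-) = 3/8.
Independent loci: 1/8 × 3/8 = 3/64.

3/64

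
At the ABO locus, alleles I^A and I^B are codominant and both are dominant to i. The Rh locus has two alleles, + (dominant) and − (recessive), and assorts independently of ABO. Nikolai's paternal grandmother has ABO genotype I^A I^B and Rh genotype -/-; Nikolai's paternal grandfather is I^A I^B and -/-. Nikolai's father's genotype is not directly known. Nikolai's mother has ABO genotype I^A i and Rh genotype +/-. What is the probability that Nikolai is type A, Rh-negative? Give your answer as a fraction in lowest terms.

Nikolai's father's ABO genotype from I^A I^B × I^A I^B: 1/4 I^A I^A, 1/2 I^A I^B, 1/4 I^B I^B.
Crossing each possibility with the mother I^A i and summing P(type A): 1/4·1 + 1/2·1/2 + 1/4·0 = 1/2.
Similarly for Rh via the father's Rh distribution: P(Rh-) = 1/2.
Independent loci: 1/2 × 1/2 = 1/4.

1/4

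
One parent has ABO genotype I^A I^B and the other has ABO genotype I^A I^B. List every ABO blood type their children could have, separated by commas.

Gametes from I^A I^B × I^A I^B give offspring ABO genotypes I^A I^A, I^A I^B, I^B I^B, i.e. phenotypes A, B, AB.

A, B, AB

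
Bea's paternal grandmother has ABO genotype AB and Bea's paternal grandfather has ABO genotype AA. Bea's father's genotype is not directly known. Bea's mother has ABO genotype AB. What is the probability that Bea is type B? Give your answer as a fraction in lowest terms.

Bea's father's ABO genotype from AB × AA: 1/2 AA, 1/2 AB.
Crossing each possibility with the mother AB and summing P(type B): 1/2·0 + 1/2·1/4 = 1/8.

1/8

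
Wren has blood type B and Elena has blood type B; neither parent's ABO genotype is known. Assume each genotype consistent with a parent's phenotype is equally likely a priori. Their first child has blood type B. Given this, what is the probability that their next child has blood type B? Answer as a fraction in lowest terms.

Possible genotypes: Wren ∈ {I^B I^B, I^B i}; Elena ∈ {I^B I^B, I^B i}.
Weight each parental genotype pair by prior × P(type-B child):
  I^B I^B × I^B I^B: posterior weight 4/15; P(next child type B) = 1.
  I^B I^B × I^B i: posterior weight 4/15; P(next child type B) = 1.
  I^B i × I^B I^B: posterior weight 4/15; P(next child type B) = 1.
  I^B i × I^B i: posterior weight 1/5; P(next child type B) = 3/4.
Weighted sum = 19/20.

19/20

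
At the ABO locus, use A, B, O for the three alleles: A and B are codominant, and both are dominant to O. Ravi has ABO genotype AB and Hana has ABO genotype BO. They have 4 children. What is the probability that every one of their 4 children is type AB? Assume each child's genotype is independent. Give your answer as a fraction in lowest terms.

ABO cross AB × BO → 1/4 A, 1/2 B, 1/4 AB.
So P(type AB) = 1/4 per child.
All 4 independent: (1/4)^4 = 1/256.

1/256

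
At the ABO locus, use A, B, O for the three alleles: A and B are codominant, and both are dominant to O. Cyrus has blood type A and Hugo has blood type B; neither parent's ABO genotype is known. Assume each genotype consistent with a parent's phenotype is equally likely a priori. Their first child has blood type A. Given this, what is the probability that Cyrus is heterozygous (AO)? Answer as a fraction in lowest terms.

Possible genotypes: Cyrus ∈ {AA, AO}; Hugo ∈ {BB, BO}.
Weight each parental genotype pair by prior × P(type-A child):
  AA × BO: posterior weight 2/3.
  AO × BO: posterior weight 1/3.
Sum the posterior weight over pairs where Cyrus is AO: 1/3.

1/3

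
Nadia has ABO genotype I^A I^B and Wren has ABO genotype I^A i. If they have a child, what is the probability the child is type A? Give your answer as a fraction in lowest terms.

ABO cross I^A I^B × I^A i → offspring phenotypes: 1/2 A, 1/4 B, 1/4 AB.
So P(type A) = 1/2.

1/2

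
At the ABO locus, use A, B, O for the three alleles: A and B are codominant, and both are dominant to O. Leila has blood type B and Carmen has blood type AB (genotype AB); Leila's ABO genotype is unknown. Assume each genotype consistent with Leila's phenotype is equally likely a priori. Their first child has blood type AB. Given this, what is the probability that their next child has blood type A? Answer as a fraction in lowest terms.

1/12

Possible genotypes: Leila ∈ {BB, BO}; Carmen ∈ {AB}.
Weight each parental genotype pair by prior × P(type-AB child):
  BB × AB: posterior weight 2/3; P(next child type A) = 0.
  BO × AB: posterior weight 1/3; P(next child type A) = 1/4.
Weighted sum = 1/12.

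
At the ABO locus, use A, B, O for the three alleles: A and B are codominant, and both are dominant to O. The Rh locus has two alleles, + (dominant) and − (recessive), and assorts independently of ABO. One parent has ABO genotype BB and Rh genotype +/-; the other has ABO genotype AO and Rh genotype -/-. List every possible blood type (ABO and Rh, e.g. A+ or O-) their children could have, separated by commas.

B+, B-, AB+, AB-

Gametes from BB × AO give offspring ABO genotypes AB, BO, i.e. phenotypes B, AB.
Rh cross +/- × -/- → phenotypes Rh+, Rh-.
Combining independently: B+, B-, AB+, AB-.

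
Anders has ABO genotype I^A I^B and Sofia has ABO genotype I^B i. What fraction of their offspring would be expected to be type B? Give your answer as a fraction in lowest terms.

ABO cross I^A I^B × I^B i → offspring phenotypes: 1/4 A, 1/2 B, 1/4 AB.
So P(type B) = 1/2.

1/2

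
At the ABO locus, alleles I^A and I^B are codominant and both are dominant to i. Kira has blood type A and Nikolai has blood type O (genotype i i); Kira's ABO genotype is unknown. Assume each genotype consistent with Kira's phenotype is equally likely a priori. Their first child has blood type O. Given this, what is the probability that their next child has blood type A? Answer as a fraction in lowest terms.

Possible genotypes: Kira ∈ {I^A I^A, I^A i}; Nikolai ∈ {i i}.
Weight each parental genotype pair by prior × P(type-O child):
  I^A i × i i: posterior weight 1; P(next child type A) = 1/2.
Weighted sum = 1/2.

1/2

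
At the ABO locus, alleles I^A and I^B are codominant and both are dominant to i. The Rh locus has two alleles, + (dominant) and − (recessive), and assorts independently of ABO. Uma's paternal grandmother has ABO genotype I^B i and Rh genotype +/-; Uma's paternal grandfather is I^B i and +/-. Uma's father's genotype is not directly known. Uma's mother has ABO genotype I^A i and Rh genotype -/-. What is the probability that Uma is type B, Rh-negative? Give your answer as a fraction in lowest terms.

Uma's father's ABO genotype from I^B i × I^B i: 1/4 I^B I^B, 1/2 I^B i, 1/4 i i.
Crossing each possibility with the mother I^A i and summing P(type B): 1/4·1/2 + 1/2·1/4 + 1/4·0 = 1/4.
Similarly for Rh via the father's Rh distribution: P(Rh-) = 1/2.
Independent loci: 1/4 × 1/2 = 1/8.

1/8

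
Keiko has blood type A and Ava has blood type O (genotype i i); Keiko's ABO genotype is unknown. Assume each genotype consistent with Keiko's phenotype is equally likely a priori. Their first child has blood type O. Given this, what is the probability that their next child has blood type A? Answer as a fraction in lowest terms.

Possible genotypes: Keiko ∈ {I^A I^A, I^A i}; Ava ∈ {i i}.
Weight each parental genotype pair by prior × P(type-O child):
  I^A i × i i: posterior weight 1; P(next child type A) = 1/2.
Weighted sum = 1/2.

1/2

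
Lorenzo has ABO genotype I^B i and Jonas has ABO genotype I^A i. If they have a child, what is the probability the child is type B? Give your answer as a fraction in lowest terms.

1/4

ABO cross I^B i × I^A i → offspring phenotypes: 1/4 O, 1/4 A, 1/4 B, 1/4 AB.
So P(type B) = 1/4.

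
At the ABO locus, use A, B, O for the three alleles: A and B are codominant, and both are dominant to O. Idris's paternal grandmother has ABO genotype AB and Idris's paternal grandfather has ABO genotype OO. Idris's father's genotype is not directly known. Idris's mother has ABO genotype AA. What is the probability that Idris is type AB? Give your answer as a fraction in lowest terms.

Idris's father's ABO genotype from AB × OO: 1/2 AO, 1/2 BO.
Crossing each possibility with the mother AA and summing P(type AB): 1/2·0 + 1/2·1/2 = 1/4.

1/4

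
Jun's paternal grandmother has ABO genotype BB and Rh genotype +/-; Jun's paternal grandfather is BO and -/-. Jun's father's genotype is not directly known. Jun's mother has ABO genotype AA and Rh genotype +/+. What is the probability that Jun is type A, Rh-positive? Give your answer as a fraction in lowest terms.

1/4

Jun's father's ABO genotype from BB × BO: 1/2 BB, 1/2 BO.
Crossing each possibility with the mother AA and summing P(type A): 1/2·0 + 1/2·1/2 = 1/4.
Similarly for Rh via the father's Rh distribution: P(Rh+) = 1.
Independent loci: 1/4 × 1 = 1/4.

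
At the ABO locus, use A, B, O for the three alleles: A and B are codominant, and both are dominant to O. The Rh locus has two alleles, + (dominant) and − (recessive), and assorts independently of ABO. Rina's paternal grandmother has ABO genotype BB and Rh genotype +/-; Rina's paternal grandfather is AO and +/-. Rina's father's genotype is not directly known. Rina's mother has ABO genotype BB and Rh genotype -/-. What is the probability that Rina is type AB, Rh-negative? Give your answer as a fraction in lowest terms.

1/8

Rina's father's ABO genotype from BB × AO: 1/2 AB, 1/2 BO.
Crossing each possibility with the mother BB and summing P(type AB): 1/2·1/2 + 1/2·0 = 1/4.
Similarly for Rh via the father's Rh distribution: P(Rh-) = 1/2.
Independent loci: 1/4 × 1/2 = 1/8.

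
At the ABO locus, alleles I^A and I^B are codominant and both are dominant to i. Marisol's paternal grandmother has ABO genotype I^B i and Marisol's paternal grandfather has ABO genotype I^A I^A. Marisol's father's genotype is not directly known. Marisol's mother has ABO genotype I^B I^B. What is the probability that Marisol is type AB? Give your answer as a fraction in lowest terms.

Marisol's father's ABO genotype from I^B i × I^A I^A: 1/2 I^A I^B, 1/2 I^A i.
Crossing each possibility with the mother I^B I^B and summing P(type AB): 1/2·1/2 + 1/2·1/2 = 1/2.

1/2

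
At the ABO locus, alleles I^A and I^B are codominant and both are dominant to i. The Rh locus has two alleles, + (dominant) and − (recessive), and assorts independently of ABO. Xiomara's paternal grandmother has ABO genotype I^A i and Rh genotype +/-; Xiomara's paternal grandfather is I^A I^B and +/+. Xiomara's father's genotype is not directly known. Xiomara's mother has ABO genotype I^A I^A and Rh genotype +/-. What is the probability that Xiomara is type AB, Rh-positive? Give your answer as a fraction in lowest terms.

Xiomara's father's ABO genotype from I^A i × I^A I^B: 1/4 I^A I^A, 1/4 I^A I^B, 1/4 I^A i, 1/4 I^B i.
Crossing each possibility with the mother I^A I^A and summing P(type AB): 1/4·0 + 1/4·1/2 + 1/4·0 + 1/4·1/2 = 1/4.
Similarly for Rh via the father's Rh distribution: P(Rh+) = 7/8.
Independent loci: 1/4 × 7/8 = 7/32.

7/32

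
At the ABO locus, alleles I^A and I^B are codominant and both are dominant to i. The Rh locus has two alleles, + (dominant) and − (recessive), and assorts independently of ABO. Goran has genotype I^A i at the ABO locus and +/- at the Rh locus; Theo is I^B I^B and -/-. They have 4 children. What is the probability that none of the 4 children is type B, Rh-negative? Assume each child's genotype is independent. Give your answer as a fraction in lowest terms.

81/256

ABO cross I^A i × I^B I^B → 1/2 B, 1/2 AB.
Rh cross +/- × -/- → 1/2 Rh+, 1/2 Rh-; so P(type B, Rh-negative) = 1/2 × 1/2 = 1/4 per child.
P(not type B, Rh-negative) = 3/4 for one child; (3/4)^4 = 81/256.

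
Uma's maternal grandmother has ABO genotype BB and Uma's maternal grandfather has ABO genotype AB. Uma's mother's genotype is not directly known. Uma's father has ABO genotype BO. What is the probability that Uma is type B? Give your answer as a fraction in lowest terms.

Uma's mother's ABO genotype from BB × AB: 1/2 AB, 1/2 BB.
Crossing each possibility with the father BO and summing P(type B): 1/2·1/2 + 1/2·1 = 3/4.

3/4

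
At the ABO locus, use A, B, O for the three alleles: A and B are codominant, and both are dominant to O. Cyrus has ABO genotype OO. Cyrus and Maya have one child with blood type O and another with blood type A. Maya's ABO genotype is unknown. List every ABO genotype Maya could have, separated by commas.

AO

For each candidate genotype of Maya, check whether crossing it with OO can produce every observed child phenotype.
  AA → possible child types {A} ✗
  AB → possible child types {A, B} ✗
  AO → possible child types {O, A} ✓
  BB → possible child types {B} ✗
  BO → possible child types {O, B} ✗
  OO → possible child types {O} ✗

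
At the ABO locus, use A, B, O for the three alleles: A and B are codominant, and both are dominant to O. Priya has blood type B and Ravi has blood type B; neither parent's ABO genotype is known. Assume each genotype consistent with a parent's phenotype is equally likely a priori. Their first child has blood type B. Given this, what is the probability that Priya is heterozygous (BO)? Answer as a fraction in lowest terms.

7/15

Possible genotypes: Priya ∈ {BB, BO}; Ravi ∈ {BB, BO}.
Weight each parental genotype pair by prior × P(type-B child):
  BB × BB: posterior weight 4/15.
  BB × BO: posterior weight 4/15.
  BO × BB: posterior weight 4/15.
  BO × BO: posterior weight 1/5.
Sum the posterior weight over pairs where Priya is BO: 7/15.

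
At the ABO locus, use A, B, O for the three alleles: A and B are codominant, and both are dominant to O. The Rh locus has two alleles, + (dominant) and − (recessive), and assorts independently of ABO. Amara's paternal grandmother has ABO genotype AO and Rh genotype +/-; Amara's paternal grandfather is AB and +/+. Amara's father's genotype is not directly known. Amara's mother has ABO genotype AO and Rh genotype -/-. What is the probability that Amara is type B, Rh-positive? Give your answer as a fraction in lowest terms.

Amara's father's ABO genotype from AO × AB: 1/4 AA, 1/4 AB, 1/4 AO, 1/4 BO.
Crossing each possibility with the mother AO and summing P(type B): 1/4·0 + 1/4·1/4 + 1/4·0 + 1/4·1/4 = 1/8.
Similarly for Rh via the father's Rh distribution: P(Rh+) = 3/4.
Independent loci: 1/8 × 3/4 = 3/32.

3/32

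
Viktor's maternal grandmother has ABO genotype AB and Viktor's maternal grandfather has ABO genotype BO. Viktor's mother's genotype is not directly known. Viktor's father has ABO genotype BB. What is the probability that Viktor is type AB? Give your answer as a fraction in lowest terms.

Viktor's mother's ABO genotype from AB × BO: 1/4 AB, 1/4 AO, 1/4 BB, 1/4 BO.
Crossing each possibility with the father BB and summing P(type AB): 1/4·1/2 + 1/4·1/2 + 1/4·0 + 1/4·0 = 1/4.

1/4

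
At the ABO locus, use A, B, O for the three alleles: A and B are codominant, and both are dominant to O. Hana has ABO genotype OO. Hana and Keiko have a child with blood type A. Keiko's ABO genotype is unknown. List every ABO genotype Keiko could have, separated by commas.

For each candidate genotype of Keiko, check whether crossing it with OO can produce every observed child phenotype.
  AA → possible child types {A} ✓
  AB → possible child types {A, B} ✓
  AO → possible child types {O, A} ✓
  BB → possible child types {B} ✗
  BO → possible child types {O, B} ✗
  OO → possible child types {O} ✗

AA, AB, AO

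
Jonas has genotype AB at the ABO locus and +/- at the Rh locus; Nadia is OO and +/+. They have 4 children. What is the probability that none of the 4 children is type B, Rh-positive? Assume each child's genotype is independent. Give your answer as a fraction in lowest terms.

1/16

ABO cross AB × OO → 1/2 A, 1/2 B.
Rh cross +/- × +/+ → 1 Rh+; so P(type B, Rh-positive) = 1/2 × 1 = 1/2 per child.
P(not type B, Rh-positive) = 1/2 for one child; (1/2)^4 = 1/16.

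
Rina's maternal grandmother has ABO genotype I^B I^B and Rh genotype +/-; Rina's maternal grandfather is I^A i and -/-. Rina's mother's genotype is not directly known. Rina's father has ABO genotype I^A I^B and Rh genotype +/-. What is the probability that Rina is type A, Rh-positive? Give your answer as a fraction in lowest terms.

Rina's mother's ABO genotype from I^B I^B × I^A i: 1/2 I^A I^B, 1/2 I^B i.
Crossing each possibility with the father I^A I^B and summing P(type A): 1/2·1/4 + 1/2·1/4 = 1/4.
Similarly for Rh via the mother's Rh distribution: P(Rh+) = 5/8.
Independent loci: 1/4 × 5/8 = 5/32.

5/32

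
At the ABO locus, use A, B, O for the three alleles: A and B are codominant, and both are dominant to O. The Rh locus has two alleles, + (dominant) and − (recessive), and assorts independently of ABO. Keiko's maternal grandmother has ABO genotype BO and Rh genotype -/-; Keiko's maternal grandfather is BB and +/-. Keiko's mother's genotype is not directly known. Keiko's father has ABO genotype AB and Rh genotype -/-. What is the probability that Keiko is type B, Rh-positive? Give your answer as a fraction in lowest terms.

Keiko's mother's ABO genotype from BO × BB: 1/2 BB, 1/2 BO.
Crossing each possibility with the father AB and summing P(type B): 1/2·1/2 + 1/2·1/2 = 1/2.
Similarly for Rh via the mother's Rh distribution: P(Rh+) = 1/4.
Independent loci: 1/2 × 1/4 = 1/8.

1/8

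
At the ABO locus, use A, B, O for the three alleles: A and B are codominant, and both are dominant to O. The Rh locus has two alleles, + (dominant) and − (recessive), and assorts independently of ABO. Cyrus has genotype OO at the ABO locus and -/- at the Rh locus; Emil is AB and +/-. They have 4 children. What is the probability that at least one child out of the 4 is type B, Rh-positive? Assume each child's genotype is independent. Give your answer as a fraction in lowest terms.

175/256

ABO cross OO × AB → 1/2 A, 1/2 B.
Rh cross -/- × +/- → 1/2 Rh+, 1/2 Rh-; so P(type B, Rh-positive) = 1/2 × 1/2 = 1/4 per child.
P(none) = (3/4)^4 = 81/256; P(at least one) = 1 − 81/256 = 175/256.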